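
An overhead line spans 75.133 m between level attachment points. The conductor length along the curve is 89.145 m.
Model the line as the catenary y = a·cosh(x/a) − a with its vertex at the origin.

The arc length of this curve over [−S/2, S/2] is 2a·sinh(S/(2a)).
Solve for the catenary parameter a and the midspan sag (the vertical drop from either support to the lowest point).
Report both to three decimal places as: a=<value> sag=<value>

seed: a₀ = √(S³/(24(L−S))) = √(75.133³/(24·14.012)) = 35.513249
iter 1: u=1.057816  f(a)=+8.052e-01  f'(a)=-8.810e-01  a ← 35.513249 − (+8.052e-01/-8.810e-01) = 36.427158
iter 2: u=1.031277  f(a)=+3.213e-02  f'(a)=-8.120e-01  a ← 36.427158 − (+3.213e-02/-8.120e-01) = 36.466726
iter 3: u=1.030158  f(a)=+5.586e-05  f'(a)=-8.092e-01  a ← 36.466726 − (+5.586e-05/-8.092e-01) = 36.466795
iter 4: u=1.030156  f(a)=+1.695e-10  f'(a)=-8.091e-01  a ← 36.466795 − (+1.695e-10/-8.091e-01) = 36.466795
iter 5: u=1.030156  f(a)=+2.842e-14  f'(a)=-8.091e-01  a ← 36.466795 − (+2.842e-14/-8.091e-01) = 36.466795
converged: |Δa| < 1e-12 after 5 iterations
sag = a·(cosh(S/(2a)) − 1) = 36.466795·(cosh(1.030156) − 1) = 21.122570
T_max/T_min = cosh(S/(2a)) = 1.579227

a=36.467 sag=21.123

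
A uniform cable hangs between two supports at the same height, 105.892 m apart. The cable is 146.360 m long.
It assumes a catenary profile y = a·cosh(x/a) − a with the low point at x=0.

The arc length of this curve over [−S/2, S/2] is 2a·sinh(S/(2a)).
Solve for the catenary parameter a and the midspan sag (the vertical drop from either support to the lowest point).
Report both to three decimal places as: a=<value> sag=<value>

a=36.816 sag=45.103

seed: a₀ = √(S³/(24(L−S))) = √(105.892³/(24·40.468)) = 34.964976
iter 1: u=1.514258  f(a)=+4.901e+00  f'(a)=-2.891e+00  a ← 34.964976 − (+4.901e+00/-2.891e+00) = 36.660343
iter 2: u=1.444231  f(a)=+3.790e-01  f'(a)=-2.460e+00  a ← 36.660343 − (+3.790e-01/-2.460e+00) = 36.814442
iter 3: u=1.438186  f(a)=+2.687e-03  f'(a)=-2.425e+00  a ← 36.814442 − (+2.687e-03/-2.425e+00) = 36.815550
iter 4: u=1.438142  f(a)=+1.371e-07  f'(a)=-2.425e+00  a ← 36.815550 − (+1.371e-07/-2.425e+00) = 36.815550
iter 5: u=1.438142  f(a)=-2.842e-14  f'(a)=-2.425e+00  a ← 36.815550 − (-2.842e-14/-2.425e+00) = 36.815550
converged: |Δa| < 1e-12 after 5 iterations
sag = a·(cosh(S/(2a)) − 1) = 36.815550·(cosh(1.438142) − 1) = 45.103295
T_max/T_min = cosh(S/(2a)) = 2.225115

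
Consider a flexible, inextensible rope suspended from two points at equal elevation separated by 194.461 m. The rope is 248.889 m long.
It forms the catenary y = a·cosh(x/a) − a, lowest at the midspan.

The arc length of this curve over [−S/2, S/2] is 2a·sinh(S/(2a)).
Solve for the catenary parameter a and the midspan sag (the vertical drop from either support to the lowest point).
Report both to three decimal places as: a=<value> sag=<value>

a=77.996 sag=68.871

seed: a₀ = √(S³/(24(L−S))) = √(194.461³/(24·54.428)) = 75.029485
iter 1: u=1.295897  f(a)=+4.757e+00  f'(a)=-1.710e+00  a ← 75.029485 − (+4.757e+00/-1.710e+00) = 77.812205
iter 2: u=1.249553  f(a)=+2.775e-01  f'(a)=-1.515e+00  a ← 77.812205 − (+2.775e-01/-1.515e+00) = 77.995300
iter 3: u=1.246620  f(a)=+1.073e-03  f'(a)=-1.504e+00  a ← 77.995300 − (+1.073e-03/-1.504e+00) = 77.996013
iter 4: u=1.246609  f(a)=+1.619e-08  f'(a)=-1.504e+00  a ← 77.996013 − (+1.619e-08/-1.504e+00) = 77.996013
iter 5: u=1.246609  f(a)=+2.842e-14  f'(a)=-1.504e+00  a ← 77.996013 − (+2.842e-14/-1.504e+00) = 77.996013
converged: |Δa| < 1e-12 after 5 iterations
sag = a·(cosh(S/(2a)) − 1) = 77.996013·(cosh(1.246609) − 1) = 68.870633
T_max/T_min = cosh(S/(2a)) = 1.883002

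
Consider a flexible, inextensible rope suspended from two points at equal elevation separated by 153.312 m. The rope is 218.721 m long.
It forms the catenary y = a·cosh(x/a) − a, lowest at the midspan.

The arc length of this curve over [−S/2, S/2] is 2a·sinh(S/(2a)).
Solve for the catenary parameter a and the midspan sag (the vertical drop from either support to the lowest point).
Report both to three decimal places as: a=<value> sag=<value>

a=50.719 sag=69.830

seed: a₀ = √(S³/(24(L−S))) = √(153.312³/(24·65.409)) = 47.911509
iter 1: u=1.599950  f(a)=+8.901e+00  f'(a)=-3.496e+00  a ← 47.911509 − (+8.901e+00/-3.496e+00) = 50.457193
iter 2: u=1.519228  f(a)=+7.586e-01  f'(a)=-2.924e+00  a ← 50.457193 − (+7.586e-01/-2.924e+00) = 50.716667
iter 3: u=1.511456  f(a)=+6.645e-03  f'(a)=-2.873e+00  a ← 50.716667 − (+6.645e-03/-2.873e+00) = 50.718980
iter 4: u=1.511387  f(a)=+5.197e-07  f'(a)=-2.872e+00  a ← 50.718980 − (+5.197e-07/-2.872e+00) = 50.718980
iter 5: u=1.511387  f(a)=+0.000e+00  f'(a)=-2.872e+00  a ← 50.718980 − (+0.000e+00/-2.872e+00) = 50.718980
converged: |Δa| < 1e-12 after 5 iterations
sag = a·(cosh(S/(2a)) − 1) = 50.718980·(cosh(1.511387) − 1) = 69.830321
T_max/T_min = cosh(S/(2a)) = 2.376808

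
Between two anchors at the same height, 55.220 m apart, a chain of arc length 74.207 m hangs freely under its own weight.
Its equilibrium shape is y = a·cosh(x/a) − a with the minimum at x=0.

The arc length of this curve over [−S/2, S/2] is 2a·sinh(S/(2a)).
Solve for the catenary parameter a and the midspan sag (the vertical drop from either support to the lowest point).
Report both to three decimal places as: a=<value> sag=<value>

seed: a₀ = √(S³/(24(L−S))) = √(55.220³/(24·18.987)) = 19.222542
iter 1: u=1.436335  f(a)=+2.058e+00  f'(a)=-2.414e+00  a ← 19.222542 − (+2.058e+00/-2.414e+00) = 20.074804
iter 2: u=1.375356  f(a)=+1.448e-01  f'(a)=-2.085e+00  a ← 20.074804 − (+1.448e-01/-2.085e+00) = 20.144215
iter 3: u=1.370617  f(a)=+8.363e-04  f'(a)=-2.061e+00  a ← 20.144215 − (+8.363e-04/-2.061e+00) = 20.144620
iter 4: u=1.370589  f(a)=+2.827e-08  f'(a)=-2.061e+00  a ← 20.144620 − (+2.827e-08/-2.061e+00) = 20.144620
iter 5: u=1.370589  f(a)=+1.421e-14  f'(a)=-2.061e+00  a ← 20.144620 − (+1.421e-14/-2.061e+00) = 20.144620
converged: |Δa| < 1e-12 after 5 iterations
sag = a·(cosh(S/(2a)) − 1) = 20.144620·(cosh(1.370589) − 1) = 22.074753
T_max/T_min = cosh(S/(2a)) = 2.095814

a=20.145 sag=22.075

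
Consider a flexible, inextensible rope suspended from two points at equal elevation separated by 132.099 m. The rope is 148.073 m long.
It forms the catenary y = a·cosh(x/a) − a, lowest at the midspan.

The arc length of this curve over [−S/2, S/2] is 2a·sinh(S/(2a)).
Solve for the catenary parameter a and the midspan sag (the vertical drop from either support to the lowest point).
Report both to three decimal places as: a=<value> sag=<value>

a=78.911 sag=29.294

seed: a₀ = √(S³/(24(L−S))) = √(132.099³/(24·15.974)) = 77.541971
iter 1: u=0.851790  f(a)=+5.896e-01  f'(a)=-4.427e-01  a ← 77.541971 − (+5.896e-01/-4.427e-01) = 78.873851
iter 2: u=0.837407  f(a)=+1.553e-02  f'(a)=-4.196e-01  a ← 78.873851 − (+1.553e-02/-4.196e-01) = 78.910868
iter 3: u=0.837014  f(a)=+1.143e-05  f'(a)=-4.190e-01  a ← 78.910868 − (+1.143e-05/-4.190e-01) = 78.910896
iter 4: u=0.837014  f(a)=+6.196e-12  f'(a)=-4.190e-01  a ← 78.910896 − (+6.196e-12/-4.190e-01) = 78.910896
converged: |Δa| < 1e-12 after 4 iterations
sag = a·(cosh(S/(2a)) − 1) = 78.910896·(cosh(0.837014) − 1) = 29.294154
T_max/T_min = cosh(S/(2a)) = 1.371231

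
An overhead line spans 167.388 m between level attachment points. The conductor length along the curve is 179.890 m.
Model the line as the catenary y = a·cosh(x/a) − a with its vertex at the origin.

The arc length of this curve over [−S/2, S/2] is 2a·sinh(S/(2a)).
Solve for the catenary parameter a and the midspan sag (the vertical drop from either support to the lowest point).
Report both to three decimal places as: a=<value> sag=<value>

a=126.400 sag=28.736

seed: a₀ = √(S³/(24(L−S))) = √(167.388³/(24·12.502)) = 125.023344
iter 1: u=0.669427  f(a)=+2.831e-01  f'(a)=-2.091e-01  a ← 125.023344 − (+2.831e-01/-2.091e-01) = 126.377399
iter 2: u=0.662254  f(a)=+4.666e-03  f'(a)=-2.023e-01  a ← 126.377399 − (+4.666e-03/-2.023e-01) = 126.400466
iter 3: u=0.662134  f(a)=+1.314e-06  f'(a)=-2.021e-01  a ← 126.400466 − (+1.314e-06/-2.021e-01) = 126.400473
iter 4: u=0.662134  f(a)=+1.137e-13  f'(a)=-2.021e-01  a ← 126.400473 − (+1.137e-13/-2.021e-01) = 126.400473
converged: |Δa| < 1e-12 after 4 iterations
sag = a·(cosh(S/(2a)) − 1) = 126.400473·(cosh(0.662134) − 1) = 28.735540
T_max/T_min = cosh(S/(2a)) = 1.227337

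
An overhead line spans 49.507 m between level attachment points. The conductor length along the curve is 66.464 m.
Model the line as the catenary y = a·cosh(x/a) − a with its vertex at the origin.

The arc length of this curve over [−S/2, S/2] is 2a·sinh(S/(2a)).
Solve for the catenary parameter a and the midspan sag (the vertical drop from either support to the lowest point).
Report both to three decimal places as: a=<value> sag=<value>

a=18.092 sag=19.745

seed: a₀ = √(S³/(24(L−S))) = √(49.507³/(24·16.957)) = 17.267115
iter 1: u=1.433563  f(a)=+1.830e+00  f'(a)=-2.398e+00  a ← 17.267115 − (+1.830e+00/-2.398e+00) = 18.030158
iter 2: u=1.372894  f(a)=+1.283e-01  f'(a)=-2.073e+00  a ← 18.030158 − (+1.283e-01/-2.073e+00) = 18.092053
iter 3: u=1.368197  f(a)=+7.357e-04  f'(a)=-2.049e+00  a ← 18.092053 − (+7.357e-04/-2.049e+00) = 18.092412
iter 4: u=1.368170  f(a)=+2.450e-08  f'(a)=-2.049e+00  a ← 18.092412 − (+2.450e-08/-2.049e+00) = 18.092412
iter 5: u=1.368170  f(a)=-1.421e-14  f'(a)=-2.049e+00  a ← 18.092412 − (-1.421e-14/-2.049e+00) = 18.092412
converged: |Δa| < 1e-12 after 5 iterations
sag = a·(cosh(S/(2a)) − 1) = 18.092412·(cosh(1.368170) − 1) = 19.745416
T_max/T_min = cosh(S/(2a)) = 2.091364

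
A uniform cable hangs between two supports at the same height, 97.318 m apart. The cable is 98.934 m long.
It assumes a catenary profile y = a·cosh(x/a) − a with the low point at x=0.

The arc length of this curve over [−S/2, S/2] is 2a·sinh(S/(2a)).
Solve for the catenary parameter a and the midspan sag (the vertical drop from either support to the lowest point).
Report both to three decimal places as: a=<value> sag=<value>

seed: a₀ = √(S³/(24(L−S))) = √(97.318³/(24·1.616)) = 154.157076
iter 1: u=0.315646  f(a)=+8.069e-03  f'(a)=-2.118e-02  a ← 154.157076 − (+8.069e-03/-2.118e-02) = 154.538153
iter 2: u=0.314867  f(a)=+3.002e-05  f'(a)=-2.102e-02  a ← 154.538153 − (+3.002e-05/-2.102e-02) = 154.539581
iter 3: u=0.314864  f(a)=+4.189e-10  f'(a)=-2.102e-02  a ← 154.539581 − (+4.189e-10/-2.102e-02) = 154.539581
iter 4: u=0.314864  f(a)=+0.000e+00  f'(a)=-2.102e-02  a ← 154.539581 − (+0.000e+00/-2.102e-02) = 154.539581
converged: |Δa| < 1e-12 after 4 iterations
sag = a·(cosh(S/(2a)) − 1) = 154.539581·(cosh(0.314864) − 1) = 7.723989
T_max/T_min = cosh(S/(2a)) = 1.049981

a=154.540 sag=7.724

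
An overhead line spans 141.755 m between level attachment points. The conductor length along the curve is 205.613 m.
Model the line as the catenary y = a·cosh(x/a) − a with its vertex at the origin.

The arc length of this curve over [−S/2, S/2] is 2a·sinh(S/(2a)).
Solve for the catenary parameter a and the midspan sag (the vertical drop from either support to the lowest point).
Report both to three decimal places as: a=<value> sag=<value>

a=45.767 sag=66.766

seed: a₀ = √(S³/(24(L−S))) = √(141.755³/(24·63.858)) = 43.111616
iter 1: u=1.644046  f(a)=+9.207e+00  f'(a)=-3.844e+00  a ← 43.111616 − (+9.207e+00/-3.844e+00) = 45.506445
iter 2: u=1.557527  f(a)=+8.228e-01  f'(a)=-3.185e+00  a ← 45.506445 − (+8.228e-01/-3.185e+00) = 45.764765
iter 3: u=1.548735  f(a)=+7.997e-03  f'(a)=-3.124e+00  a ← 45.764765 − (+7.997e-03/-3.124e+00) = 45.767326
iter 4: u=1.548648  f(a)=+7.717e-07  f'(a)=-3.123e+00  a ← 45.767326 − (+7.717e-07/-3.123e+00) = 45.767326
iter 5: u=1.548648  f(a)=+8.527e-14  f'(a)=-3.123e+00  a ← 45.767326 − (+8.527e-14/-3.123e+00) = 45.767326
converged: |Δa| < 1e-12 after 5 iterations
sag = a·(cosh(S/(2a)) − 1) = 45.767326·(cosh(1.548648) − 1) = 66.766334
T_max/T_min = cosh(S/(2a)) = 2.458821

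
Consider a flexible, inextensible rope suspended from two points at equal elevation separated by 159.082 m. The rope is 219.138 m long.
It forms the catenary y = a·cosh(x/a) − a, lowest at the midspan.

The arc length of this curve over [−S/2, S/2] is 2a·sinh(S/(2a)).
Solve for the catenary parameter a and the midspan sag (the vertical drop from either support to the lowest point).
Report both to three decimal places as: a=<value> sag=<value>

seed: a₀ = √(S³/(24(L−S))) = √(159.082³/(24·60.056)) = 52.850335
iter 1: u=1.505024  f(a)=+7.180e+00  f'(a)=-2.831e+00  a ← 52.850335 − (+7.180e+00/-2.831e+00) = 55.386709
iter 2: u=1.436103  f(a)=+5.492e-01  f'(a)=-2.413e+00  a ← 55.386709 − (+5.492e-01/-2.413e+00) = 55.614336
iter 3: u=1.430225  f(a)=+3.802e-03  f'(a)=-2.380e+00  a ← 55.614336 − (+3.802e-03/-2.380e+00) = 55.615934
iter 4: u=1.430184  f(a)=+1.850e-07  f'(a)=-2.379e+00  a ← 55.615934 − (+1.850e-07/-2.379e+00) = 55.615934
iter 5: u=1.430184  f(a)=-2.842e-14  f'(a)=-2.379e+00  a ← 55.615934 − (-2.842e-14/-2.379e+00) = 55.615934
converged: |Δa| < 1e-12 after 5 iterations
sag = a·(cosh(S/(2a)) − 1) = 55.615934·(cosh(1.430184) − 1) = 67.260011
T_max/T_min = cosh(S/(2a)) = 2.209366

a=55.616 sag=67.260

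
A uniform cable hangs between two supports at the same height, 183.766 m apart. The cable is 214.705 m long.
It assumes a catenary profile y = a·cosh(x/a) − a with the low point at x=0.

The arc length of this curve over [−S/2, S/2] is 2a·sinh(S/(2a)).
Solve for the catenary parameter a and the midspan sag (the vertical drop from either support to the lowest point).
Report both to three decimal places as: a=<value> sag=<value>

a=93.644 sag=48.812

seed: a₀ = √(S³/(24(L−S))) = √(183.766³/(24·30.939)) = 91.419530
iter 1: u=1.005070  f(a)=+1.601e+00  f'(a)=-7.477e-01  a ← 91.419530 − (+1.601e+00/-7.477e-01) = 93.560357
iter 2: u=0.982072  f(a)=+5.796e-02  f'(a)=-6.945e-01  a ← 93.560357 − (+5.796e-02/-6.945e-01) = 93.643809
iter 3: u=0.981197  f(a)=+8.229e-05  f'(a)=-6.925e-01  a ← 93.643809 − (+8.229e-05/-6.925e-01) = 93.643928
iter 4: u=0.981195  f(a)=+1.664e-10  f'(a)=-6.925e-01  a ← 93.643928 − (+1.664e-10/-6.925e-01) = 93.643928
iter 5: u=0.981195  f(a)=+2.842e-14  f'(a)=-6.925e-01  a ← 93.643928 − (+2.842e-14/-6.925e-01) = 93.643928
converged: |Δa| < 1e-12 after 5 iterations
sag = a·(cosh(S/(2a)) − 1) = 93.643928·(cosh(0.981195) − 1) = 48.812186
T_max/T_min = cosh(S/(2a)) = 1.521253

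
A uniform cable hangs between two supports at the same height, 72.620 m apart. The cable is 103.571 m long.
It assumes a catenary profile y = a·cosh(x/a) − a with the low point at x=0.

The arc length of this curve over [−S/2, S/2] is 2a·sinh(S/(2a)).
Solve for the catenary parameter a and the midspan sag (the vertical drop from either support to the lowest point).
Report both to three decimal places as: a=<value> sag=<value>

a=24.035 sag=33.056

seed: a₀ = √(S³/(24(L−S))) = √(72.620³/(24·30.951)) = 22.706040
iter 1: u=1.599134  f(a)=+4.207e+00  f'(a)=-3.490e+00  a ← 22.706040 − (+4.207e+00/-3.490e+00) = 23.911469
iter 2: u=1.518518  f(a)=+3.583e-01  f'(a)=-2.919e+00  a ← 23.911469 − (+3.583e-01/-2.919e+00) = 24.034205
iter 3: u=1.510764  f(a)=+3.132e-03  f'(a)=-2.868e+00  a ← 24.034205 − (+3.132e-03/-2.868e+00) = 24.035297
iter 4: u=1.510695  f(a)=+2.440e-07  f'(a)=-2.868e+00  a ← 24.035297 − (+2.440e-07/-2.868e+00) = 24.035297
iter 5: u=1.510695  f(a)=-1.421e-14  f'(a)=-2.868e+00  a ← 24.035297 − (-1.421e-14/-2.868e+00) = 24.035297
converged: |Δa| < 1e-12 after 5 iterations
sag = a·(cosh(S/(2a)) − 1) = 24.035297·(cosh(1.510695) − 1) = 33.056152
T_max/T_min = cosh(S/(2a)) = 2.375317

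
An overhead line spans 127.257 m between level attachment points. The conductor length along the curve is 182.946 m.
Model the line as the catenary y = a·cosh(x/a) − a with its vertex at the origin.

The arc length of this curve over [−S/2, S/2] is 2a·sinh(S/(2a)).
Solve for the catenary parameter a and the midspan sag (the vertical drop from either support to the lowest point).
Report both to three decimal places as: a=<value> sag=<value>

seed: a₀ = √(S³/(24(L−S))) = √(127.257³/(24·55.689)) = 39.267404
iter 1: u=1.620390  f(a)=+7.785e+00  f'(a)=-3.654e+00  a ← 39.267404 − (+7.785e+00/-3.654e+00) = 41.397710
iter 2: u=1.537005  f(a)=+6.784e-01  f'(a)=-3.043e+00  a ← 41.397710 − (+6.784e-01/-3.043e+00) = 41.620663
iter 3: u=1.528772  f(a)=+6.239e-03  f'(a)=-2.987e+00  a ← 41.620663 − (+6.239e-03/-2.987e+00) = 41.622751
iter 4: u=1.528695  f(a)=+5.382e-07  f'(a)=-2.987e+00  a ← 41.622751 − (+5.382e-07/-2.987e+00) = 41.622751
iter 5: u=1.528695  f(a)=+0.000e+00  f'(a)=-2.987e+00  a ← 41.622751 − (+0.000e+00/-2.987e+00) = 41.622751
converged: |Δa| < 1e-12 after 5 iterations
sag = a·(cosh(S/(2a)) − 1) = 41.622751·(cosh(1.528695) − 1) = 58.874827
T_max/T_min = cosh(S/(2a)) = 2.414487

a=41.623 sag=58.875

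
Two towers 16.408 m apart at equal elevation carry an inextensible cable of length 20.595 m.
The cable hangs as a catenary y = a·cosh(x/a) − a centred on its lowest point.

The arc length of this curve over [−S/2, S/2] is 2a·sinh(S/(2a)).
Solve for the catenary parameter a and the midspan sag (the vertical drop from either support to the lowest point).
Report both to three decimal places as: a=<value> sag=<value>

a=6.870 sag=5.509

seed: a₀ = √(S³/(24(L−S))) = √(16.408³/(24·4.187)) = 6.630196
iter 1: u=1.237369  f(a)=+3.325e-01  f'(a)=-1.467e+00  a ← 6.630196 − (+3.325e-01/-1.467e+00) = 6.856787
iter 2: u=1.196479  f(a)=+1.780e-02  f'(a)=-1.314e+00  a ← 6.856787 − (+1.780e-02/-1.314e+00) = 6.870337
iter 3: u=1.194119  f(a)=+5.745e-05  f'(a)=-1.305e+00  a ← 6.870337 − (+5.745e-05/-1.305e+00) = 6.870381
iter 4: u=1.194111  f(a)=+6.025e-10  f'(a)=-1.305e+00  a ← 6.870381 − (+6.025e-10/-1.305e+00) = 6.870381
iter 5: u=1.194111  f(a)=+0.000e+00  f'(a)=-1.305e+00  a ← 6.870381 − (+0.000e+00/-1.305e+00) = 6.870381
converged: |Δa| < 1e-12 after 5 iterations
sag = a·(cosh(S/(2a)) − 1) = 6.870381·(cosh(1.194111) − 1) = 5.508659
T_max/T_min = cosh(S/(2a)) = 1.801798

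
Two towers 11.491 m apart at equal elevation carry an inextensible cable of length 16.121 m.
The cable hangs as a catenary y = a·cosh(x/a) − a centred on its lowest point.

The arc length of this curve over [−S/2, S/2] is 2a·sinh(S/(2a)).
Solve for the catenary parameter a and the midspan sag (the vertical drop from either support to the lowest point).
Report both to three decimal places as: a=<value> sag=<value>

a=3.901 sag=5.054

seed: a₀ = √(S³/(24(L−S))) = √(11.491³/(24·4.630)) = 3.695223
iter 1: u=1.554845  f(a)=+5.930e-01  f'(a)=-3.166e+00  a ← 3.695223 − (+5.930e-01/-3.166e+00) = 3.882491
iter 2: u=1.479849  f(a)=+4.806e-02  f'(a)=-2.672e+00  a ← 3.882491 − (+4.806e-02/-2.672e+00) = 3.900476
iter 3: u=1.473025  f(a)=+3.772e-04  f'(a)=-2.630e+00  a ← 3.900476 − (+3.772e-04/-2.630e+00) = 3.900619
iter 4: u=1.472971  f(a)=+2.364e-08  f'(a)=-2.630e+00  a ← 3.900619 − (+2.364e-08/-2.630e+00) = 3.900619
iter 5: u=1.472971  f(a)=-3.553e-15  f'(a)=-2.630e+00  a ← 3.900619 − (-3.553e-15/-2.630e+00) = 3.900619
converged: |Δa| < 1e-12 after 5 iterations
sag = a·(cosh(S/(2a)) − 1) = 3.900619·(cosh(1.472971) − 1) = 5.054072
T_max/T_min = cosh(S/(2a)) = 2.295710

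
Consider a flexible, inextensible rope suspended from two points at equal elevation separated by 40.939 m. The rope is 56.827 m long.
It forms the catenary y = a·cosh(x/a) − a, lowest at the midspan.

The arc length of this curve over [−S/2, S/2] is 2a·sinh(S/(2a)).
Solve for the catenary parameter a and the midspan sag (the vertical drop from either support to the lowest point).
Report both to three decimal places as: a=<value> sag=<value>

a=14.134 sag=17.601

seed: a₀ = √(S³/(24(L−S))) = √(40.939³/(24·15.888)) = 13.414226
iter 1: u=1.525955  f(a)=+1.956e+00  f'(a)=-2.968e+00  a ← 13.414226 − (+1.956e+00/-2.968e+00) = 14.073094
iter 2: u=1.454513  f(a)=+1.533e-01  f'(a)=-2.520e+00  a ← 14.073094 − (+1.533e-01/-2.520e+00) = 14.133947
iter 3: u=1.448251  f(a)=+1.120e-03  f'(a)=-2.483e+00  a ← 14.133947 − (+1.120e-03/-2.483e+00) = 14.134398
iter 4: u=1.448205  f(a)=+6.065e-08  f'(a)=-2.483e+00  a ← 14.134398 − (+6.065e-08/-2.483e+00) = 14.134398
iter 5: u=1.448205  f(a)=+0.000e+00  f'(a)=-2.483e+00  a ← 14.134398 − (+0.000e+00/-2.483e+00) = 14.134398
converged: |Δa| < 1e-12 after 5 iterations
sag = a·(cosh(S/(2a)) − 1) = 14.134398·(cosh(1.448205) − 1) = 17.600570
T_max/T_min = cosh(S/(2a)) = 2.245229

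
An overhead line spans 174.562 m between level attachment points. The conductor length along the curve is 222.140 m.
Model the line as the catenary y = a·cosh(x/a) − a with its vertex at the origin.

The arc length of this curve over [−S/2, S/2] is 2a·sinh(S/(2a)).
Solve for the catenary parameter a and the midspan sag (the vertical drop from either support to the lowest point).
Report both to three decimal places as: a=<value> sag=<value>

a=70.884 sag=60.878

seed: a₀ = √(S³/(24(L−S))) = √(174.562³/(24·47.578)) = 68.252074
iter 1: u=1.278804  f(a)=+4.045e+00  f'(a)=-1.636e+00  a ← 68.252074 − (+4.045e+00/-1.636e+00) = 70.724875
iter 2: u=1.234092  f(a)=+2.302e-01  f'(a)=-1.455e+00  a ← 70.724875 − (+2.302e-01/-1.455e+00) = 70.883168
iter 3: u=1.231336  f(a)=+8.454e-04  f'(a)=-1.444e+00  a ← 70.883168 − (+8.454e-04/-1.444e+00) = 70.883753
iter 4: u=1.231326  f(a)=+1.149e-08  f'(a)=-1.444e+00  a ← 70.883753 − (+1.149e-08/-1.444e+00) = 70.883753
iter 5: u=1.231326  f(a)=+0.000e+00  f'(a)=-1.444e+00  a ← 70.883753 − (+0.000e+00/-1.444e+00) = 70.883753
converged: |Δa| < 1e-12 after 5 iterations
sag = a·(cosh(S/(2a)) − 1) = 70.883753·(cosh(1.231326) − 1) = 60.877589
T_max/T_min = cosh(S/(2a)) = 1.858837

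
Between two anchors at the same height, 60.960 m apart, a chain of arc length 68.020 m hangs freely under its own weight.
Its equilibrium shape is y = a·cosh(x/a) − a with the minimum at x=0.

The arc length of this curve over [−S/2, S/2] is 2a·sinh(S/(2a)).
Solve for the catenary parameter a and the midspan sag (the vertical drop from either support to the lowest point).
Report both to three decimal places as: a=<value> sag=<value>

seed: a₀ = √(S³/(24(L−S))) = √(60.960³/(24·7.060)) = 36.564485
iter 1: u=0.833596  f(a)=+2.494e-01  f'(a)=-4.137e-01  a ← 36.564485 − (+2.494e-01/-4.137e-01) = 37.167352
iter 2: u=0.820075  f(a)=+6.302e-03  f'(a)=-3.930e-01  a ← 37.167352 − (+6.302e-03/-3.930e-01) = 37.183386
iter 3: u=0.819721  f(a)=+4.255e-06  f'(a)=-3.925e-01  a ← 37.183386 − (+4.255e-06/-3.925e-01) = 37.183397
iter 4: u=0.819721  f(a)=+1.947e-12  f'(a)=-3.925e-01  a ← 37.183397 − (+1.947e-12/-3.925e-01) = 37.183397
converged: |Δa| < 1e-12 after 4 iterations
sag = a·(cosh(S/(2a)) − 1) = 37.183397·(cosh(0.819721) − 1) = 13.207923
T_max/T_min = cosh(S/(2a)) = 1.355210

a=37.183 sag=13.208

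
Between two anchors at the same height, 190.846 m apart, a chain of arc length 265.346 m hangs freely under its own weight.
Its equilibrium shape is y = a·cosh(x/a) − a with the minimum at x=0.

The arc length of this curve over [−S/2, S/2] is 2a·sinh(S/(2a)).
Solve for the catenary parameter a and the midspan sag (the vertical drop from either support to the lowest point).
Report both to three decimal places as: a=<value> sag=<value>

a=65.716 sag=82.340

seed: a₀ = √(S³/(24(L−S))) = √(190.846³/(24·74.500)) = 62.350629
iter 1: u=1.530426  f(a)=+9.227e+00  f'(a)=-2.998e+00  a ← 62.350629 − (+9.227e+00/-2.998e+00) = 65.428143
iter 2: u=1.458440  f(a)=+7.272e-01  f'(a)=-2.543e+00  a ← 65.428143 − (+7.272e-01/-2.543e+00) = 65.714119
iter 3: u=1.452093  f(a)=+5.370e-03  f'(a)=-2.505e+00  a ← 65.714119 − (+5.370e-03/-2.505e+00) = 65.716262
iter 4: u=1.452045  f(a)=+2.976e-07  f'(a)=-2.505e+00  a ← 65.716262 − (+2.976e-07/-2.505e+00) = 65.716263
iter 5: u=1.452045  f(a)=+5.684e-14  f'(a)=-2.505e+00  a ← 65.716263 − (+5.684e-14/-2.505e+00) = 65.716263
converged: |Δa| < 1e-12 after 5 iterations
sag = a·(cosh(S/(2a)) − 1) = 65.716263·(cosh(1.452045) − 1) = 82.340322
T_max/T_min = cosh(S/(2a)) = 2.252967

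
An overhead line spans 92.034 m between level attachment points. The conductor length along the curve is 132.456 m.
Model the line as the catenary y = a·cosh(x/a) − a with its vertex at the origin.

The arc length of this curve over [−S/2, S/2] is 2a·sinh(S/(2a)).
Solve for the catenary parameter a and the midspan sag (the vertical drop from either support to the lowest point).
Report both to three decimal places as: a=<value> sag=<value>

a=30.053 sag=42.675

seed: a₀ = √(S³/(24(L−S))) = √(92.034³/(24·40.422)) = 28.347054
iter 1: u=1.623343  f(a)=+5.673e+00  f'(a)=-3.678e+00  a ← 28.347054 − (+5.673e+00/-3.678e+00) = 29.889505
iter 2: u=1.539570  f(a)=+4.959e-01  f'(a)=-3.060e+00  a ← 29.889505 − (+4.959e-01/-3.060e+00) = 30.051548
iter 3: u=1.531269  f(a)=+4.592e-03  f'(a)=-3.004e+00  a ← 30.051548 − (+4.592e-03/-3.004e+00) = 30.053077
iter 4: u=1.531191  f(a)=+4.018e-07  f'(a)=-3.003e+00  a ← 30.053077 − (+4.018e-07/-3.003e+00) = 30.053077
iter 5: u=1.531191  f(a)=+0.000e+00  f'(a)=-3.003e+00  a ← 30.053077 − (+0.000e+00/-3.003e+00) = 30.053077
converged: |Δa| < 1e-12 after 5 iterations
sag = a·(cosh(S/(2a)) − 1) = 30.053077·(cosh(1.531191) − 1) = 42.674741
T_max/T_min = cosh(S/(2a)) = 2.419979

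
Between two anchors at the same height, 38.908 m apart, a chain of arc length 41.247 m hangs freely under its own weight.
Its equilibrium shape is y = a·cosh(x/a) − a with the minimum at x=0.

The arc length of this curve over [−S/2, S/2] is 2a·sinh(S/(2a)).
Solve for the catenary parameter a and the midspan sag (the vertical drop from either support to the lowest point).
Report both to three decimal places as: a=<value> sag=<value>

a=32.680 sag=5.963

seed: a₀ = √(S³/(24(L−S))) = √(38.908³/(24·2.339)) = 32.391990
iter 1: u=0.600581  f(a)=+4.255e-02  f'(a)=-1.497e-01  a ← 32.391990 − (+4.255e-02/-1.497e-01) = 32.676218
iter 2: u=0.595357  f(a)=+5.665e-04  f'(a)=-1.457e-01  a ← 32.676218 − (+5.665e-04/-1.457e-01) = 32.680106
iter 3: u=0.595286  f(a)=+1.034e-07  f'(a)=-1.457e-01  a ← 32.680106 − (+1.034e-07/-1.457e-01) = 32.680106
iter 4: u=0.595286  f(a)=+0.000e+00  f'(a)=-1.457e-01  a ← 32.680106 − (+0.000e+00/-1.457e-01) = 32.680106
converged: |Δa| < 1e-12 after 4 iterations
sag = a·(cosh(S/(2a)) − 1) = 32.680106·(cosh(0.595286) − 1) = 5.963368
T_max/T_min = cosh(S/(2a)) = 1.182477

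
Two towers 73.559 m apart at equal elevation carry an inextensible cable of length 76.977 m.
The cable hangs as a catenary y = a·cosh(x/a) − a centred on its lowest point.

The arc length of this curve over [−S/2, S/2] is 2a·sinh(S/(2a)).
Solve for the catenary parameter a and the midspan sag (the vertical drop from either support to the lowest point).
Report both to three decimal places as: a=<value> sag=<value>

seed: a₀ = √(S³/(24(L−S))) = √(73.559³/(24·3.418)) = 69.656568
iter 1: u=0.528012  f(a)=+4.796e-02  f'(a)=-1.009e-01  a ← 69.656568 − (+4.796e-02/-1.009e-01) = 70.131919
iter 2: u=0.524433  f(a)=+4.954e-04  f'(a)=-9.883e-02  a ← 70.131919 − (+4.954e-04/-9.883e-02) = 70.136932
iter 3: u=0.524396  f(a)=+5.408e-08  f'(a)=-9.881e-02  a ← 70.136932 − (+5.408e-08/-9.881e-02) = 70.136932
iter 4: u=0.524396  f(a)=+0.000e+00  f'(a)=-9.881e-02  a ← 70.136932 − (+0.000e+00/-9.881e-02) = 70.136932
converged: |Δa| < 1e-12 after 4 iterations
sag = a·(cosh(S/(2a)) − 1) = 70.136932·(cosh(0.524396) − 1) = 9.866530
T_max/T_min = cosh(S/(2a)) = 1.140675

a=70.137 sag=9.867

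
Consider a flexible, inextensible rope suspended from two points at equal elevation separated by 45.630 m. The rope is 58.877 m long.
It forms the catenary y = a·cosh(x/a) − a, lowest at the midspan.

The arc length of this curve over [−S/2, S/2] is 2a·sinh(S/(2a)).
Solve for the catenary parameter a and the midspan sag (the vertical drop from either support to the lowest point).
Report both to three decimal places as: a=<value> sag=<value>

seed: a₀ = √(S³/(24(L−S))) = √(45.630³/(24·13.247)) = 17.286669
iter 1: u=1.319803  f(a)=+1.203e+00  f'(a)=-1.817e+00  a ← 17.286669 − (+1.203e+00/-1.817e+00) = 17.948710
iter 2: u=1.271122  f(a)=+7.255e-02  f'(a)=-1.604e+00  a ← 17.948710 − (+7.255e-02/-1.604e+00) = 17.993950
iter 3: u=1.267926  f(a)=+3.014e-04  f'(a)=-1.590e+00  a ← 17.993950 − (+3.014e-04/-1.590e+00) = 17.994140
iter 4: u=1.267913  f(a)=+5.251e-09  f'(a)=-1.590e+00  a ← 17.994140 − (+5.251e-09/-1.590e+00) = 17.994140
iter 5: u=1.267913  f(a)=+7.105e-15  f'(a)=-1.590e+00  a ← 17.994140 − (+7.105e-15/-1.590e+00) = 17.994140
converged: |Δa| < 1e-12 after 5 iterations
sag = a·(cosh(S/(2a)) − 1) = 17.994140·(cosh(1.267913) − 1) = 16.508242
T_max/T_min = cosh(S/(2a)) = 1.917423

a=17.994 sag=16.508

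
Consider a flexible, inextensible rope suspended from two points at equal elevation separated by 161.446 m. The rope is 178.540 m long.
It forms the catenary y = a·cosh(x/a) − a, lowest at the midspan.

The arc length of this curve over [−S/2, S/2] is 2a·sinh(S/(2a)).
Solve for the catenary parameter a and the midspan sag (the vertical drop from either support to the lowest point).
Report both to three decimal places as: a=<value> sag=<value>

a=102.848 sag=33.339

seed: a₀ = √(S³/(24(L−S))) = √(161.446³/(24·17.094)) = 101.277614
iter 1: u=0.797047  f(a)=+5.513e-01  f'(a)=-3.595e-01  a ← 101.277614 − (+5.513e-01/-3.595e-01) = 102.811010
iter 2: u=0.785159  f(a)=+1.277e-02  f'(a)=-3.430e-01  a ← 102.811010 − (+1.277e-02/-3.430e-01) = 102.848236
iter 3: u=0.784875  f(a)=+7.212e-06  f'(a)=-3.426e-01  a ← 102.848236 − (+7.212e-06/-3.426e-01) = 102.848257
iter 4: u=0.784875  f(a)=+2.302e-12  f'(a)=-3.426e-01  a ← 102.848257 − (+2.302e-12/-3.426e-01) = 102.848257
converged: |Δa| < 1e-12 after 4 iterations
sag = a·(cosh(S/(2a)) − 1) = 102.848257·(cosh(0.784875) − 1) = 33.338735
T_max/T_min = cosh(S/(2a)) = 1.324155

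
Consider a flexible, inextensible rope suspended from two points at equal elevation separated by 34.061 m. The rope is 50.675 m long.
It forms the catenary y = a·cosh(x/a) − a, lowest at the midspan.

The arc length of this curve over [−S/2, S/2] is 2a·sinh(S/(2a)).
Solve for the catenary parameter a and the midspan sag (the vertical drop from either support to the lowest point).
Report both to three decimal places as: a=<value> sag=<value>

seed: a₀ = √(S³/(24(L−S))) = √(34.061³/(24·16.614)) = 9.955048
iter 1: u=1.710740  f(a)=+2.608e+00  f'(a)=-4.422e+00  a ← 9.955048 − (+2.608e+00/-4.422e+00) = 10.544679
iter 2: u=1.615080  f(a)=+2.496e-01  f'(a)=-3.613e+00  a ← 10.544679 − (+2.496e-01/-3.613e+00) = 10.613775
iter 3: u=1.604566  f(a)=+2.823e-03  f'(a)=-3.532e+00  a ← 10.613775 − (+2.823e-03/-3.532e+00) = 10.614574
iter 4: u=1.604445  f(a)=+3.699e-07  f'(a)=-3.531e+00  a ← 10.614574 − (+3.699e-07/-3.531e+00) = 10.614574
iter 5: u=1.604445  f(a)=+7.105e-15  f'(a)=-3.531e+00  a ← 10.614574 − (+7.105e-15/-3.531e+00) = 10.614574
converged: |Δa| < 1e-12 after 5 iterations
sag = a·(cosh(S/(2a)) − 1) = 10.614574·(cosh(1.604445) − 1) = 16.856467
T_max/T_min = cosh(S/(2a)) = 2.588049

a=10.615 sag=16.856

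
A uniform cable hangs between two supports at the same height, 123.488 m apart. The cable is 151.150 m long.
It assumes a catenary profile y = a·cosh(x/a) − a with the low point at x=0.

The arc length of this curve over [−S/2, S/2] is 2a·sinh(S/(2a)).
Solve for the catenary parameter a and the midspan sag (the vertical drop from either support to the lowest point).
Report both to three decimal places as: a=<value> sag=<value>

seed: a₀ = √(S³/(24(L−S))) = √(123.488³/(24·27.662)) = 53.258598
iter 1: u=1.159325  f(a)=+1.920e+00  f'(a)=-1.185e+00  a ← 53.258598 − (+1.920e+00/-1.185e+00) = 54.878101
iter 2: u=1.125112  f(a)=+9.104e-02  f'(a)=-1.075e+00  a ← 54.878101 − (+9.104e-02/-1.075e+00) = 54.962764
iter 3: u=1.123379  f(a)=+2.273e-04  f'(a)=-1.070e+00  a ← 54.962764 − (+2.273e-04/-1.070e+00) = 54.962977
iter 4: u=1.123374  f(a)=+1.425e-09  f'(a)=-1.070e+00  a ← 54.962977 − (+1.425e-09/-1.070e+00) = 54.962977
iter 5: u=1.123374  f(a)=-2.842e-14  f'(a)=-1.070e+00  a ← 54.962977 − (-2.842e-14/-1.070e+00) = 54.962977
converged: |Δa| < 1e-12 after 5 iterations
sag = a·(cosh(S/(2a)) − 1) = 54.962977·(cosh(1.123374) − 1) = 38.484920
T_max/T_min = cosh(S/(2a)) = 1.700197

a=54.963 sag=38.485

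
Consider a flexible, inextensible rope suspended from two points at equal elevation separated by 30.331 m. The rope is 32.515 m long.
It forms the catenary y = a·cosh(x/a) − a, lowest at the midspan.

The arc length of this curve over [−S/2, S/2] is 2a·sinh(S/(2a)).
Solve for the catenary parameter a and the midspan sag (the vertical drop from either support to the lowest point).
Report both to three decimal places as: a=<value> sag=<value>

seed: a₀ = √(S³/(24(L−S))) = √(30.331³/(24·2.184)) = 23.072686
iter 1: u=0.657292  f(a)=+4.767e-02  f'(a)=-1.976e-01  a ← 23.072686 − (+4.767e-02/-1.976e-01) = 23.313886
iter 2: u=0.650492  f(a)=+7.578e-04  f'(a)=-1.914e-01  a ← 23.313886 − (+7.578e-04/-1.914e-01) = 23.317846
iter 3: u=0.650382  f(a)=+1.984e-07  f'(a)=-1.913e-01  a ← 23.317846 − (+1.984e-07/-1.913e-01) = 23.317847
iter 4: u=0.650382  f(a)=+1.421e-14  f'(a)=-1.913e-01  a ← 23.317847 − (+1.421e-14/-1.913e-01) = 23.317847
converged: |Δa| < 1e-12 after 4 iterations
sag = a·(cosh(S/(2a)) − 1) = 23.317847·(cosh(0.650382) − 1) = 5.107992
T_max/T_min = cosh(S/(2a)) = 1.219059

a=23.318 sag=5.108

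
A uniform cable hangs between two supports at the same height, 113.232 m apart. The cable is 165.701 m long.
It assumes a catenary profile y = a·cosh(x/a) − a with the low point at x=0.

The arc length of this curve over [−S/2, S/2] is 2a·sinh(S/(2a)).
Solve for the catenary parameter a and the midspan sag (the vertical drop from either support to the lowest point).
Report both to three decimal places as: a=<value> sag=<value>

seed: a₀ = √(S³/(24(L−S))) = √(113.232³/(24·52.469)) = 33.954454
iter 1: u=1.667410  f(a)=+7.796e+00  f'(a)=-4.040e+00  a ← 33.954454 − (+7.796e+00/-4.040e+00) = 35.884275
iter 2: u=1.577738  f(a)=+7.140e-01  f'(a)=-3.331e+00  a ← 35.884275 − (+7.140e-01/-3.331e+00) = 36.098647
iter 3: u=1.568369  f(a)=+7.323e-03  f'(a)=-3.263e+00  a ← 36.098647 − (+7.323e-03/-3.263e+00) = 36.100892
iter 4: u=1.568272  f(a)=+7.878e-07  f'(a)=-3.262e+00  a ← 36.100892 − (+7.878e-07/-3.262e+00) = 36.100892
iter 5: u=1.568272  f(a)=+2.842e-14  f'(a)=-3.262e+00  a ← 36.100892 − (+2.842e-14/-3.262e+00) = 36.100892
converged: |Δa| < 1e-12 after 5 iterations
sag = a·(cosh(S/(2a)) − 1) = 36.100892·(cosh(1.568272) − 1) = 54.273218
T_max/T_min = cosh(S/(2a)) = 2.503376

a=36.101 sag=54.273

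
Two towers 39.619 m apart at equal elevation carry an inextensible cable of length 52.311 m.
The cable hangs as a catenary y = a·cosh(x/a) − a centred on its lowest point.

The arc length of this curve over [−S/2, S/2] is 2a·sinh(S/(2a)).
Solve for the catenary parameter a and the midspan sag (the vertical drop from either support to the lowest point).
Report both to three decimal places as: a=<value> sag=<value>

a=14.930 sag=15.187

seed: a₀ = √(S³/(24(L−S))) = √(39.619³/(24·12.692)) = 14.288433
iter 1: u=1.386401  f(a)=+1.277e+00  f'(a)=-2.142e+00  a ← 14.288433 − (+1.277e+00/-2.142e+00) = 14.884571
iter 2: u=1.330875  f(a)=+8.427e-02  f'(a)=-1.868e+00  a ← 14.884571 − (+8.427e-02/-1.868e+00) = 14.929683
iter 3: u=1.326853  f(a)=+4.243e-04  f'(a)=-1.849e+00  a ← 14.929683 − (+4.243e-04/-1.849e+00) = 14.929913
iter 4: u=1.326833  f(a)=+1.088e-08  f'(a)=-1.849e+00  a ← 14.929913 − (+1.088e-08/-1.849e+00) = 14.929913
iter 5: u=1.326833  f(a)=+0.000e+00  f'(a)=-1.849e+00  a ← 14.929913 − (+0.000e+00/-1.849e+00) = 14.929913
converged: |Δa| < 1e-12 after 5 iterations
sag = a·(cosh(S/(2a)) − 1) = 14.929913·(cosh(1.326833) − 1) = 15.186735
T_max/T_min = cosh(S/(2a)) = 2.017202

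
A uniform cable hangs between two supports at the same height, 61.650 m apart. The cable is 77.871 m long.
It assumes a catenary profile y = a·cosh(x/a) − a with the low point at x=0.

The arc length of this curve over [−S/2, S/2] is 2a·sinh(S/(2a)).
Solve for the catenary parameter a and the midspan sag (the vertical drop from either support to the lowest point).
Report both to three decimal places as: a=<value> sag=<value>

a=25.448 sag=21.066

seed: a₀ = √(S³/(24(L−S))) = √(61.650³/(24·16.221)) = 24.533256
iter 1: u=1.256458  f(a)=+1.330e+00  f'(a)=-1.543e+00  a ← 24.533256 − (+1.330e+00/-1.543e+00) = 25.394809
iter 2: u=1.213831  f(a)=+7.325e-02  f'(a)=-1.377e+00  a ← 25.394809 − (+7.325e-02/-1.377e+00) = 25.447986
iter 3: u=1.211294  f(a)=+2.510e-04  f'(a)=-1.368e+00  a ← 25.447986 − (+2.510e-04/-1.368e+00) = 25.448169
iter 4: u=1.211286  f(a)=+2.970e-09  f'(a)=-1.368e+00  a ← 25.448169 − (+2.970e-09/-1.368e+00) = 25.448169
iter 5: u=1.211286  f(a)=+0.000e+00  f'(a)=-1.368e+00  a ← 25.448169 − (+0.000e+00/-1.368e+00) = 25.448169
converged: |Δa| < 1e-12 after 5 iterations
sag = a·(cosh(S/(2a)) − 1) = 25.448169·(cosh(1.211286) − 1) = 21.066156
T_max/T_min = cosh(S/(2a)) = 1.827806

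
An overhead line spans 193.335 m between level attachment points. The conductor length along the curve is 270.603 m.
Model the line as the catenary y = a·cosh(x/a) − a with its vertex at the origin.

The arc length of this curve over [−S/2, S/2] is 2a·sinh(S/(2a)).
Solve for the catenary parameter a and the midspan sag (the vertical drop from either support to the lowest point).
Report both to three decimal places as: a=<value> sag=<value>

a=65.869 sag=84.614

seed: a₀ = √(S³/(24(L−S))) = √(193.335³/(24·77.268)) = 62.425247
iter 1: u=1.548532  f(a)=+9.811e+00  f'(a)=-3.122e+00  a ← 62.425247 − (+9.811e+00/-3.122e+00) = 65.567524
iter 2: u=1.474320  f(a)=+7.895e-01  f'(a)=-2.638e+00  a ← 65.567524 − (+7.895e-01/-2.638e+00) = 65.866752
iter 3: u=1.467622  f(a)=+6.100e-03  f'(a)=-2.598e+00  a ← 65.866752 − (+6.100e-03/-2.598e+00) = 65.869101
iter 4: u=1.467570  f(a)=+3.704e-07  f'(a)=-2.597e+00  a ← 65.869101 − (+3.704e-07/-2.597e+00) = 65.869101
iter 5: u=1.467570  f(a)=-5.684e-14  f'(a)=-2.597e+00  a ← 65.869101 − (-5.684e-14/-2.597e+00) = 65.869101
converged: |Δa| < 1e-12 after 5 iterations
sag = a·(cosh(S/(2a)) − 1) = 65.869101·(cosh(1.467570) − 1) = 84.614235
T_max/T_min = cosh(S/(2a)) = 2.284582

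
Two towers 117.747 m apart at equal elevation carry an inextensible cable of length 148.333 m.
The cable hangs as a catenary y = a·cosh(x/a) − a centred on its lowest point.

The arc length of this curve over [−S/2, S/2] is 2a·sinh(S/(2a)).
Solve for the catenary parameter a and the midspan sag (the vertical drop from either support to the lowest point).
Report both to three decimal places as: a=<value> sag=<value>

a=48.896 sag=39.938

seed: a₀ = √(S³/(24(L−S))) = √(117.747³/(24·30.586)) = 47.158264
iter 1: u=1.248424  f(a)=+2.474e+00  f'(a)=-1.511e+00  a ← 47.158264 − (+2.474e+00/-1.511e+00) = 48.795612
iter 2: u=1.206533  f(a)=+1.347e-01  f'(a)=-1.350e+00  a ← 48.795612 − (+1.347e-01/-1.350e+00) = 48.895342
iter 3: u=1.204072  f(a)=+4.500e-04  f'(a)=-1.341e+00  a ← 48.895342 − (+4.500e-04/-1.341e+00) = 48.895677
iter 4: u=1.204063  f(a)=+5.062e-09  f'(a)=-1.341e+00  a ← 48.895677 − (+5.062e-09/-1.341e+00) = 48.895677
iter 5: u=1.204063  f(a)=+0.000e+00  f'(a)=-1.341e+00  a ← 48.895677 − (+0.000e+00/-1.341e+00) = 48.895677
converged: |Δa| < 1e-12 after 5 iterations
sag = a·(cosh(S/(2a)) − 1) = 48.895677·(cosh(1.204063) − 1) = 39.938196
T_max/T_min = cosh(S/(2a)) = 1.816804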